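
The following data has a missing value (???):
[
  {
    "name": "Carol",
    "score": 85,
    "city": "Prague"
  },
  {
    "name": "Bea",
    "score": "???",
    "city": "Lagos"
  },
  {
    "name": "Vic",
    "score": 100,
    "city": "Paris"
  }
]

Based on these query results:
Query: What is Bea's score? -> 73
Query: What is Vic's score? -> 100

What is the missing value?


The missing value is Bea's score
From query: Bea's score = 73

ANSWER: 73


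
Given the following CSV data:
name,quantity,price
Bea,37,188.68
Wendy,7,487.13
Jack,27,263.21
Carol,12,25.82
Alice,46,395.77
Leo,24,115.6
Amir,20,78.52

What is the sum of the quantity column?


Values in 'quantity' column:
  Row 1: 37
  Row 2: 7
  Row 3: 27
  Row 4: 12
  Row 5: 46
  Row 6: 24
  Row 7: 20
Sum = 37 + 7 + 27 + 12 + 46 + 24 + 20 = 173

ANSWER: 173


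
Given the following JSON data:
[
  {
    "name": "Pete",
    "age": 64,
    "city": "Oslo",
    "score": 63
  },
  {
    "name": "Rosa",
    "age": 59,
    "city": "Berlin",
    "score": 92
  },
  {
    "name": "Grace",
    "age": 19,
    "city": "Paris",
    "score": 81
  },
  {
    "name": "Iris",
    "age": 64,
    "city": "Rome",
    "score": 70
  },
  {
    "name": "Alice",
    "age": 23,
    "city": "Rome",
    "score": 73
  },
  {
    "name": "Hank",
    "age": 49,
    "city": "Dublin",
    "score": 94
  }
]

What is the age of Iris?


Looking up record where name = Iris
Record index: 3
Field 'age' = 64

ANSWER: 64


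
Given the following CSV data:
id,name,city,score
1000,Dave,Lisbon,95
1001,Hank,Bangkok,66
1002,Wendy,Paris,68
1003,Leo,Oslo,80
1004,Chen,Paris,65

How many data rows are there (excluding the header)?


Counting rows (excluding header):
Header: id,name,city,score
Data rows: 5

ANSWER: 5


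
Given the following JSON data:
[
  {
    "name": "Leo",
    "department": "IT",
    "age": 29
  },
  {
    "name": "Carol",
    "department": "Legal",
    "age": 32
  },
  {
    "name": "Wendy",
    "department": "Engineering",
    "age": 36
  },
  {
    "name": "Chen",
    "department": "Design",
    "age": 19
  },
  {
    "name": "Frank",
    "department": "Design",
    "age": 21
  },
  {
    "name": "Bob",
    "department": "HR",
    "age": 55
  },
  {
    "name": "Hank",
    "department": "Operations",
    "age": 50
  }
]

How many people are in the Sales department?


Scanning records for department = Sales
  No matches found
Count: 0

ANSWER: 0


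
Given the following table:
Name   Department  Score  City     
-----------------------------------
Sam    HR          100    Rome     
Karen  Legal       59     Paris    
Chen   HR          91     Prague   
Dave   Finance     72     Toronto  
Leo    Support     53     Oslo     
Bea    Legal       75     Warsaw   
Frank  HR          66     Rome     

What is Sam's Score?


Row 1: Sam
Score = 100

ANSWER: 100


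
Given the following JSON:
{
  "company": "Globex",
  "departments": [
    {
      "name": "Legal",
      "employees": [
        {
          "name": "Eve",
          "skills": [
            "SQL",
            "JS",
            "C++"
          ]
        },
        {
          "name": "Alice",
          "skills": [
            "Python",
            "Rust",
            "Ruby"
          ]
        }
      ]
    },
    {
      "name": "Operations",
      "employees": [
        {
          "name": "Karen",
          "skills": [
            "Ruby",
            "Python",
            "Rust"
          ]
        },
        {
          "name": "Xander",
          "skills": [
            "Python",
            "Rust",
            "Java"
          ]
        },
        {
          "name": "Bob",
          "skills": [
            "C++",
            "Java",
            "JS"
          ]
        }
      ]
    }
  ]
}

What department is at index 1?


Path: departments[1].name
Value: Operations

ANSWER: Operations


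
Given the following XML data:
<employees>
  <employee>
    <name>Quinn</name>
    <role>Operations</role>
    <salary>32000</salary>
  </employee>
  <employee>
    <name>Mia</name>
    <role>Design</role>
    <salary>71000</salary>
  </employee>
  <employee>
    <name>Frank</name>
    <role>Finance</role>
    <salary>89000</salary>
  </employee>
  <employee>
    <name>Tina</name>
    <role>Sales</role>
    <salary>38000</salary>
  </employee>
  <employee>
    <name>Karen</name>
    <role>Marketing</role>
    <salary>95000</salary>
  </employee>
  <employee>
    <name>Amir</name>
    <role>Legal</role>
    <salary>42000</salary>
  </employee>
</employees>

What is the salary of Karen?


Searching for <employee> with <name>Karen</name>
Found at position 5
<salary>95000</salary>

ANSWER: 95000


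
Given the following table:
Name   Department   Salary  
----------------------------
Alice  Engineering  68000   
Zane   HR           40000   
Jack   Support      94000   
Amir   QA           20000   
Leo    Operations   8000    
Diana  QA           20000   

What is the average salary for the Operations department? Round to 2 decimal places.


Operations department members:
  Leo: 8000
Sum = 8000
Count = 1
Average = 8000 / 1 = 8000.00

ANSWER: 8000.00


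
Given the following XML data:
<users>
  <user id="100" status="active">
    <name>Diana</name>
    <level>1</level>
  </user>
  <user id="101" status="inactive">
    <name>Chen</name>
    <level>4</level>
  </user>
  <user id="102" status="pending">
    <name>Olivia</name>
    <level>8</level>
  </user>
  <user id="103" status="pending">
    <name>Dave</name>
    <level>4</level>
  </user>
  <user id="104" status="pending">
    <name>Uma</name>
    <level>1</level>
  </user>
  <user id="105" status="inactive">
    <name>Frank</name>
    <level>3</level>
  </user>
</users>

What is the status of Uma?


Finding user with name = Uma
user id="104" status="pending"

ANSWER: pending


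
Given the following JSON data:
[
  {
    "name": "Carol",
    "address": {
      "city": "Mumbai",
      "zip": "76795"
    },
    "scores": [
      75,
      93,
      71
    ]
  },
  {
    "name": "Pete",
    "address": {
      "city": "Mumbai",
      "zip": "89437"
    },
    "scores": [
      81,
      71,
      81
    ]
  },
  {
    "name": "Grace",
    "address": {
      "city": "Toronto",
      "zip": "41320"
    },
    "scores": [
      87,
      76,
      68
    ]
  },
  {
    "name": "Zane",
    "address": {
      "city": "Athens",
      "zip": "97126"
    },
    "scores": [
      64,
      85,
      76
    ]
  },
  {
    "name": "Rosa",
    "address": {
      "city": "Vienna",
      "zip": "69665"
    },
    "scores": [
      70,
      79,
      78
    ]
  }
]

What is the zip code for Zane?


Path: records[3].address.zip
Value: 97126

ANSWER: 97126


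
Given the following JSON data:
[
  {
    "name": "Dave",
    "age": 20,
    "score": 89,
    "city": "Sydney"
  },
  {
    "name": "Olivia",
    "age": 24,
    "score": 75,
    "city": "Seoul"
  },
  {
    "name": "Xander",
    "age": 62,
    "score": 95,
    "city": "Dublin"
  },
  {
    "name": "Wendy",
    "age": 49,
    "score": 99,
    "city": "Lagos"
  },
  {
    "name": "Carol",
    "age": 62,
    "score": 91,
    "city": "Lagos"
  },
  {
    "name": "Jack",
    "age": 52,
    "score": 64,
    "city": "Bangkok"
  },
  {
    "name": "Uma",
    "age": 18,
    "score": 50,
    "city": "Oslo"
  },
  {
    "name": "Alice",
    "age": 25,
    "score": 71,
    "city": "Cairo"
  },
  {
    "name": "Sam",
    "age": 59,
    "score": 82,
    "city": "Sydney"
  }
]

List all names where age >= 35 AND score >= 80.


Checking both conditions:
  Dave (age=20, score=89) -> no
  Olivia (age=24, score=75) -> no
  Xander (age=62, score=95) -> YES
  Wendy (age=49, score=99) -> YES
  Carol (age=62, score=91) -> YES
  Jack (age=52, score=64) -> no
  Uma (age=18, score=50) -> no
  Alice (age=25, score=71) -> no
  Sam (age=59, score=82) -> YES


ANSWER: Xander, Wendy, Carol, Sam


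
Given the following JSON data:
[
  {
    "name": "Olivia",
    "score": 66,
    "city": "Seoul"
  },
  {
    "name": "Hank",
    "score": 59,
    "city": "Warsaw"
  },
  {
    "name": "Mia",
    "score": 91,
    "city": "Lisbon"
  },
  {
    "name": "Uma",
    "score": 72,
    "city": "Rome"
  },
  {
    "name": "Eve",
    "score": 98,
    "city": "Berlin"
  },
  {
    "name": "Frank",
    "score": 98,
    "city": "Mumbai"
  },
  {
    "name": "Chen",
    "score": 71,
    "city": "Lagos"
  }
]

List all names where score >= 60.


Filtering records where score >= 60:
  Olivia (score=66) -> YES
  Hank (score=59) -> no
  Mia (score=91) -> YES
  Uma (score=72) -> YES
  Eve (score=98) -> YES
  Frank (score=98) -> YES
  Chen (score=71) -> YES


ANSWER: Olivia, Mia, Uma, Eve, Frank, Chen


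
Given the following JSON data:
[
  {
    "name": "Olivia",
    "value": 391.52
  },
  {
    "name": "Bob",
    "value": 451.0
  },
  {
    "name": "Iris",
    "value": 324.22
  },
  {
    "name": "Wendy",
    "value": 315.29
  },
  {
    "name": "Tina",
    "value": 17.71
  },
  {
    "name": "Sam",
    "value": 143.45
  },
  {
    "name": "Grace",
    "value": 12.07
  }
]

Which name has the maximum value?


Comparing values:
  Olivia: 391.52
  Bob: 451.0
  Iris: 324.22
  Wendy: 315.29
  Tina: 17.71
  Sam: 143.45
  Grace: 12.07
Maximum: Bob (451.0)

ANSWER: Bob


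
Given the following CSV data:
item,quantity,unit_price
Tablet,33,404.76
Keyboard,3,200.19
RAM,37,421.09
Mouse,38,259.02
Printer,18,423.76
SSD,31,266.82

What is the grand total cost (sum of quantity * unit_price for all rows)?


Computing row totals:
  Tablet: 33 * 404.76 = 13357.08
  Keyboard: 3 * 200.19 = 600.57
  RAM: 37 * 421.09 = 15580.33
  Mouse: 38 * 259.02 = 9842.76
  Printer: 18 * 423.76 = 7627.68
  SSD: 31 * 266.82 = 8271.42
Grand total = 13357.08 + 600.57 + 15580.33 + 9842.76 + 7627.68 + 8271.42 = 55279.84

ANSWER: 55279.84


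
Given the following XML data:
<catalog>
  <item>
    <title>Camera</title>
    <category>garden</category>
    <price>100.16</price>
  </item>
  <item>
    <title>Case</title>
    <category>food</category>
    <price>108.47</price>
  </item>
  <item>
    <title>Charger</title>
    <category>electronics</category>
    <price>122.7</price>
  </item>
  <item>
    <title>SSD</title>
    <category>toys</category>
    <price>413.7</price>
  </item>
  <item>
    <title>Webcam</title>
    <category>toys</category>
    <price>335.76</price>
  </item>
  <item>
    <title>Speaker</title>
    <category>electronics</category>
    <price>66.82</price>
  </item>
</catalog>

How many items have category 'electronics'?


Scanning <item> elements for <category>electronics</category>:
  Item 3: Charger -> MATCH
  Item 6: Speaker -> MATCH
Count: 2

ANSWER: 2


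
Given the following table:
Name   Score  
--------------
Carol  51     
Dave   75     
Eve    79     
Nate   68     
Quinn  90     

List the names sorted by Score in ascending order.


Sorting by Score (ascending):
  Carol: 51
  Nate: 68
  Dave: 75
  Eve: 79
  Quinn: 90


ANSWER: Carol, Nate, Dave, Eve, Quinn


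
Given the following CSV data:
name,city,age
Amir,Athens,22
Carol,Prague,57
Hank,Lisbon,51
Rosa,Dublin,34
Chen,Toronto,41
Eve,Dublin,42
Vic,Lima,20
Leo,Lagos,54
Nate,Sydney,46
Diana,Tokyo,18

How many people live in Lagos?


Scanning city column for 'Lagos':
  Row 8: Leo -> MATCH
Total matches: 1

ANSWER: 1


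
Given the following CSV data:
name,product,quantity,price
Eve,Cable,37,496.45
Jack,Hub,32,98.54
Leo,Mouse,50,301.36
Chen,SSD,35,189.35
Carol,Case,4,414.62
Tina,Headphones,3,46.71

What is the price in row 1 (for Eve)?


Row 1: Eve
Column 'price' = 496.45

ANSWER: 496.45


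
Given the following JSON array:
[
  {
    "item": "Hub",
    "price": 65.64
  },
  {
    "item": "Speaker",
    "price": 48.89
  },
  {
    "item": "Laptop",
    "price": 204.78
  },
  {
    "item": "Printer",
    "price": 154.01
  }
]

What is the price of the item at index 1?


Array index 1 -> Speaker
price = 48.89

ANSWER: 48.89


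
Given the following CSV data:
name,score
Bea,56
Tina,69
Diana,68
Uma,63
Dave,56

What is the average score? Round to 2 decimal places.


Scores: 56, 69, 68, 63, 56
Sum = 312
Count = 5
Average = 312 / 5 = 62.40

ANSWER: 62.40


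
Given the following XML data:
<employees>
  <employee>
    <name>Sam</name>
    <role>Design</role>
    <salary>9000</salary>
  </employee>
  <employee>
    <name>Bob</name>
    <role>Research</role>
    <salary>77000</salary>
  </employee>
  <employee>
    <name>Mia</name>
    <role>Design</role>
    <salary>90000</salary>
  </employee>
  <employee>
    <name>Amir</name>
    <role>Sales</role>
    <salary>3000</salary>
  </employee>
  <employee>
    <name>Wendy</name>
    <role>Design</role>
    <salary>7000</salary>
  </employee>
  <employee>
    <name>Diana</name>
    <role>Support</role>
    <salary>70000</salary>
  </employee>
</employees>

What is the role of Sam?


Searching for <employee> with <name>Sam</name>
Found at position 1
<role>Design</role>

ANSWER: Design


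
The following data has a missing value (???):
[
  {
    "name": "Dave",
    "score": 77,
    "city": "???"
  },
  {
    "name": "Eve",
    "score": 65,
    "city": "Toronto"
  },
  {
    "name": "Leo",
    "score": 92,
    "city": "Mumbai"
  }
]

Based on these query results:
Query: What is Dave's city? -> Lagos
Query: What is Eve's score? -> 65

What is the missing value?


The missing value is Dave's city
From query: Dave's city = Lagos

ANSWER: Lagos


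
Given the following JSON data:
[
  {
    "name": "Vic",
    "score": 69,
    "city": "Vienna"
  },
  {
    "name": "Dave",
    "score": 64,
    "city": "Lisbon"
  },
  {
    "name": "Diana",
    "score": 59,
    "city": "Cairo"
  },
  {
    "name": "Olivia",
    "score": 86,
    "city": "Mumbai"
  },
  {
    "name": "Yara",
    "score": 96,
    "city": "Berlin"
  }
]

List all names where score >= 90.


Filtering records where score >= 90:
  Vic (score=69) -> no
  Dave (score=64) -> no
  Diana (score=59) -> no
  Olivia (score=86) -> no
  Yara (score=96) -> YES


ANSWER: Yara


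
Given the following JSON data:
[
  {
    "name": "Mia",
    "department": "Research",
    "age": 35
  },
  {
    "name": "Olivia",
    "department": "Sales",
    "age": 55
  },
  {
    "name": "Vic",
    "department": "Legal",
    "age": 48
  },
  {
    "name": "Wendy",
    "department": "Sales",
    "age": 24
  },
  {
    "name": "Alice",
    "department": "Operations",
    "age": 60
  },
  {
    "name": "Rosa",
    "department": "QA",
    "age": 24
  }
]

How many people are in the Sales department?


Scanning records for department = Sales
  Record 1: Olivia
  Record 3: Wendy
Count: 2

ANSWER: 2


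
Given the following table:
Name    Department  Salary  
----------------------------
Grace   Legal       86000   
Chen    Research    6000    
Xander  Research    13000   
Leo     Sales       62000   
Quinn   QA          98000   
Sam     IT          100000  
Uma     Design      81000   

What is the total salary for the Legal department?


Legal department members:
  Grace: 86000
Total = 86000 = 86000

ANSWER: 86000


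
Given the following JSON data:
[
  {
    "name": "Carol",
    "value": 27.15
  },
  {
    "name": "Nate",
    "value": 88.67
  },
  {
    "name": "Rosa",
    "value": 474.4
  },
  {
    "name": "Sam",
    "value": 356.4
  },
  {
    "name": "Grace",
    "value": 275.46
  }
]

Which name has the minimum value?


Comparing values:
  Carol: 27.15
  Nate: 88.67
  Rosa: 474.4
  Sam: 356.4
  Grace: 275.46
Minimum: Carol (27.15)

ANSWER: Carol


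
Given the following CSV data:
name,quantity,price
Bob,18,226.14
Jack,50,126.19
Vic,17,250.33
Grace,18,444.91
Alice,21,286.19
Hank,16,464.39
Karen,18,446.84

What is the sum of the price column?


Values in 'price' column:
  Row 1: 226.14
  Row 2: 126.19
  Row 3: 250.33
  Row 4: 444.91
  Row 5: 286.19
  Row 6: 464.39
  Row 7: 446.84
Sum = 226.14 + 126.19 + 250.33 + 444.91 + 286.19 + 464.39 + 446.84 = 2244.99

ANSWER: 2244.99


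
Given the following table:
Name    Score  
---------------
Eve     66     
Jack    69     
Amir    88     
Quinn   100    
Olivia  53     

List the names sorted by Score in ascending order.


Sorting by Score (ascending):
  Olivia: 53
  Eve: 66
  Jack: 69
  Amir: 88
  Quinn: 100


ANSWER: Olivia, Eve, Jack, Amir, Quinn


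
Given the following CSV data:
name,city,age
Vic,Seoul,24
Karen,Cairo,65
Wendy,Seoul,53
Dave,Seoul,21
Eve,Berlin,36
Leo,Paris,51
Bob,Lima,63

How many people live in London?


Scanning city column for 'London':
Total matches: 0

ANSWER: 0


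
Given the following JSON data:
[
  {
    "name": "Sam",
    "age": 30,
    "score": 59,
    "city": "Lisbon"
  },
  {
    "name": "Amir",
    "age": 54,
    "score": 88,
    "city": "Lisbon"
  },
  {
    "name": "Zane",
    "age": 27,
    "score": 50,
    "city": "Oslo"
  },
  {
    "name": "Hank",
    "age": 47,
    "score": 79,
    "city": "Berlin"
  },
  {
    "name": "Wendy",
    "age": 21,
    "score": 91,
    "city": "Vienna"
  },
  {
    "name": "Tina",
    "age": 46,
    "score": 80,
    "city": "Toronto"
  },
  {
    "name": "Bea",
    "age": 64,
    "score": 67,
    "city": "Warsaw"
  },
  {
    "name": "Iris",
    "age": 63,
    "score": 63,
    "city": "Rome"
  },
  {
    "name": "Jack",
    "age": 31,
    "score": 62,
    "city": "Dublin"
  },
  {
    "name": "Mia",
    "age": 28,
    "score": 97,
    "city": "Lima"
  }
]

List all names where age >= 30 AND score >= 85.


Checking both conditions:
  Sam (age=30, score=59) -> no
  Amir (age=54, score=88) -> YES
  Zane (age=27, score=50) -> no
  Hank (age=47, score=79) -> no
  Wendy (age=21, score=91) -> no
  Tina (age=46, score=80) -> no
  Bea (age=64, score=67) -> no
  Iris (age=63, score=63) -> no
  Jack (age=31, score=62) -> no
  Mia (age=28, score=97) -> no


ANSWER: Amir


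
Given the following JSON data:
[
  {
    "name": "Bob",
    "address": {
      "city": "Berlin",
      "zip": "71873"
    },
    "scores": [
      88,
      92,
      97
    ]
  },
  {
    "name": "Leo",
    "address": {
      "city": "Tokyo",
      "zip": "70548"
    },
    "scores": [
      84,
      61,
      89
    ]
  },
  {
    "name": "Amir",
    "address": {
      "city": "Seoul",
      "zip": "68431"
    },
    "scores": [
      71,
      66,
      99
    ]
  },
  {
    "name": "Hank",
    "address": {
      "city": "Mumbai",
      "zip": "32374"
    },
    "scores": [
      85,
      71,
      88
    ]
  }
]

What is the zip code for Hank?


Path: records[3].address.zip
Value: 32374

ANSWER: 32374


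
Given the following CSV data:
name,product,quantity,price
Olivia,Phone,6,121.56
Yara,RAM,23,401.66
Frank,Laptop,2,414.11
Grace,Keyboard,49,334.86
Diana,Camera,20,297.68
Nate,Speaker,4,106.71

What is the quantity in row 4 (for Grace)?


Row 4: Grace
Column 'quantity' = 49

ANSWER: 49


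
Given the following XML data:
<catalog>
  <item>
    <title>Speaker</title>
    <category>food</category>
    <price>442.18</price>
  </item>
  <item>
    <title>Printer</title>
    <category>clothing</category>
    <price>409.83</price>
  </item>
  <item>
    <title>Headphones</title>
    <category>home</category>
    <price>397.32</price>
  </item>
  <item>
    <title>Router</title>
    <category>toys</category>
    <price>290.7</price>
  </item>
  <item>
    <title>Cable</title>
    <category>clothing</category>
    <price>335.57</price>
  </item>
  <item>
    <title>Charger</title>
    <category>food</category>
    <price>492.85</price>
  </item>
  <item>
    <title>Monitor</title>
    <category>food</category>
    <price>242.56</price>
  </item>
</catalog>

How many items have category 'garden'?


Scanning <item> elements for <category>garden</category>:
Count: 0

ANSWER: 0


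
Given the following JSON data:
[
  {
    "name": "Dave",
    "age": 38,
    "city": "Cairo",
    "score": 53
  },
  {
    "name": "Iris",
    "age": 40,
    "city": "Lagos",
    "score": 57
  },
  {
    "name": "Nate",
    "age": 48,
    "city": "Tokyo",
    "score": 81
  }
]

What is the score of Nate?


Looking up record where name = Nate
Record index: 2
Field 'score' = 81

ANSWER: 81


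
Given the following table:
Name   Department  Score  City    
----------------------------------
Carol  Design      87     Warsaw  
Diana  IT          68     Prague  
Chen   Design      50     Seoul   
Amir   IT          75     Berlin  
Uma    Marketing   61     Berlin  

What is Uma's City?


Row 5: Uma
City = Berlin

ANSWER: Berlin


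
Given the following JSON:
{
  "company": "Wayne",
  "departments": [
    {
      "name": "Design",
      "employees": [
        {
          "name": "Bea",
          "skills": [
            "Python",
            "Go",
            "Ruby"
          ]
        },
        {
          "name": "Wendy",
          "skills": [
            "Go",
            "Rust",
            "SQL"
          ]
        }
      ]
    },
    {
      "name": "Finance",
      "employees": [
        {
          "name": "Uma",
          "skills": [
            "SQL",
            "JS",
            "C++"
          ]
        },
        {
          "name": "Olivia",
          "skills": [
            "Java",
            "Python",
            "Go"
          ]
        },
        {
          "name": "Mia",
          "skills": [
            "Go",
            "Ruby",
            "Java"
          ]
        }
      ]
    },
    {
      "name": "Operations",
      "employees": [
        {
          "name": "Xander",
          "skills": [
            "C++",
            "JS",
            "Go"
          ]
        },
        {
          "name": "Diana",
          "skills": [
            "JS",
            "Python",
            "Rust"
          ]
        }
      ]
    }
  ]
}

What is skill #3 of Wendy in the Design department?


Path: departments[0].employees[1].skills[2]
Value: SQL

ANSWER: SQL


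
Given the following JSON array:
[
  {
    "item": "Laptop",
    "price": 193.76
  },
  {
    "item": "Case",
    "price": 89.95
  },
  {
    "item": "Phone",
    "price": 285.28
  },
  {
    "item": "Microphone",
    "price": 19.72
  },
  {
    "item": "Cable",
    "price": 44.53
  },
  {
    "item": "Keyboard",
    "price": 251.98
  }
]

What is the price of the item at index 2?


Array index 2 -> Phone
price = 285.28

ANSWER: 285.28


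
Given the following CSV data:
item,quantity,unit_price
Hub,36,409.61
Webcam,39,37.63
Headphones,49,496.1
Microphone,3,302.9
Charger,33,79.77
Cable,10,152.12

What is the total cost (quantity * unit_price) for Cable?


Row: Cable
quantity = 10
unit_price = 152.12
total = 10 * 152.12 = 1521.2

ANSWER: 1521.2


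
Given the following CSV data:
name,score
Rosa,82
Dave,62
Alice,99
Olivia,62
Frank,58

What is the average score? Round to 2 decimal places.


Scores: 82, 62, 99, 62, 58
Sum = 363
Count = 5
Average = 363 / 5 = 72.60

ANSWER: 72.60


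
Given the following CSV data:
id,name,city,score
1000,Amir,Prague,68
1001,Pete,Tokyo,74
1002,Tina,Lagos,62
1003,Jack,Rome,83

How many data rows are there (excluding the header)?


Counting rows (excluding header):
Header: id,name,city,score
Data rows: 4

ANSWER: 4


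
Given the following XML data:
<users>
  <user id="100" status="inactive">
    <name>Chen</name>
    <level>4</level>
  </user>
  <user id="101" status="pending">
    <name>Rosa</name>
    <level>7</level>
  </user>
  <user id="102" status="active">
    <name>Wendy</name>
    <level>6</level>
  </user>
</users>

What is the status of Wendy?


Finding user with name = Wendy
user id="102" status="active"

ANSWER: active


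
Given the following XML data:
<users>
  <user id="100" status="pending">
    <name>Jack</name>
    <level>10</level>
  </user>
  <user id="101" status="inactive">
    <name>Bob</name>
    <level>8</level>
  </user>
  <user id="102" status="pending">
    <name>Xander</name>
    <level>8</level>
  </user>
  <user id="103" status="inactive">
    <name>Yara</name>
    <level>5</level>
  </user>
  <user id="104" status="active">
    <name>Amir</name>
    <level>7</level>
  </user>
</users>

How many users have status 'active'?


Counting users with status='active':
  Amir (id=104) -> MATCH
Count: 1

ANSWER: 1


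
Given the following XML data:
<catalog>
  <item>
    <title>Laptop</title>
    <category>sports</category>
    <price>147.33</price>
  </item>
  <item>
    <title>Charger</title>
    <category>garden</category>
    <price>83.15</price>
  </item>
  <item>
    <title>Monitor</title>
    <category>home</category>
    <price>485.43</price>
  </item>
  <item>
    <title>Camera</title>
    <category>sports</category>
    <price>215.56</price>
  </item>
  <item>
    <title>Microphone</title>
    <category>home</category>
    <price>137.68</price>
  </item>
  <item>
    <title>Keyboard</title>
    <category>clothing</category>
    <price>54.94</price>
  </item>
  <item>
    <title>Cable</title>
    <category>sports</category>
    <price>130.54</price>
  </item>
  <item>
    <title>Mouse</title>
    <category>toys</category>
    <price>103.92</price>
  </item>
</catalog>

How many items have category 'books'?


Scanning <item> elements for <category>books</category>:
Count: 0

ANSWER: 0


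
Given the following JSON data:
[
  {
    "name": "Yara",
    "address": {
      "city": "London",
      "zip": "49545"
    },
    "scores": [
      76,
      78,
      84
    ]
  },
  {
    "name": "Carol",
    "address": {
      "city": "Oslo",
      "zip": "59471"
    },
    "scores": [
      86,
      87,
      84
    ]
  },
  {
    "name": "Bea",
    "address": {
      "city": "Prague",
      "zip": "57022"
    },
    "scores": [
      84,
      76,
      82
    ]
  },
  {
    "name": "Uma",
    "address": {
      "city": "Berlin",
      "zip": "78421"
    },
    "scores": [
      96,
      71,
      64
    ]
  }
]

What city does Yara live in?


Path: records[0].address.city
Value: London

ANSWER: London


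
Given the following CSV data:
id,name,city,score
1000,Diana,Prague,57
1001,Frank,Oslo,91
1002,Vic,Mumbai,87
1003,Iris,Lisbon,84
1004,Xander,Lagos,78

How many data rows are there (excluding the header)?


Counting rows (excluding header):
Header: id,name,city,score
Data rows: 5

ANSWER: 5


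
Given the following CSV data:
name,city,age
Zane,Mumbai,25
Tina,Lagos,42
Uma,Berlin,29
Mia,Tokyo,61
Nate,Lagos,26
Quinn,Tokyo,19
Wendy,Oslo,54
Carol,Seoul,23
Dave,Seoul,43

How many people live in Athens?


Scanning city column for 'Athens':
Total matches: 0

ANSWER: 0


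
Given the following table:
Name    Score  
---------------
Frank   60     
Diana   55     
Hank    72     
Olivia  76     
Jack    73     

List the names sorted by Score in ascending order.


Sorting by Score (ascending):
  Diana: 55
  Frank: 60
  Hank: 72
  Jack: 73
  Olivia: 76


ANSWER: Diana, Frank, Hank, Jack, Olivia


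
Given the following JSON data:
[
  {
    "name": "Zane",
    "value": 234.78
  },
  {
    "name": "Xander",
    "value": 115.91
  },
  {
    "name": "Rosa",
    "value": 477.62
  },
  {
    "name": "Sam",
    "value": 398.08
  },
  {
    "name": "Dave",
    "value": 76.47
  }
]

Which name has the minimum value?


Comparing values:
  Zane: 234.78
  Xander: 115.91
  Rosa: 477.62
  Sam: 398.08
  Dave: 76.47
Minimum: Dave (76.47)

ANSWER: Dave


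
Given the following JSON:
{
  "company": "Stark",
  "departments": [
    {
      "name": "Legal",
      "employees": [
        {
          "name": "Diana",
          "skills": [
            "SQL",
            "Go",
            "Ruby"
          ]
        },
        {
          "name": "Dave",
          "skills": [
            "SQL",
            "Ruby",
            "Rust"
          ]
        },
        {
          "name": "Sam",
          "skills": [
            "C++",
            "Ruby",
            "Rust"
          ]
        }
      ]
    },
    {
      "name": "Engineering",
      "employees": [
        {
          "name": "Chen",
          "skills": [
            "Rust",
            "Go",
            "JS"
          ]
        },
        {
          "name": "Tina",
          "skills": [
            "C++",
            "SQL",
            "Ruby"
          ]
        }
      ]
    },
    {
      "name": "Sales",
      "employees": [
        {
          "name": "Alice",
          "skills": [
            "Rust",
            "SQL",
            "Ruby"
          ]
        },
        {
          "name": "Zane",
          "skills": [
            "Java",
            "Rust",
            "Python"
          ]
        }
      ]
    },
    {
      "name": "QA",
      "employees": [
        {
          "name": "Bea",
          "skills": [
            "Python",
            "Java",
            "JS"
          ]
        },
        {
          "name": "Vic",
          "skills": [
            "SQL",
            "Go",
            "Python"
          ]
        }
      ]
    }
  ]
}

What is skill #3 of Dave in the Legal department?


Path: departments[0].employees[1].skills[2]
Value: Rust

ANSWER: Rust


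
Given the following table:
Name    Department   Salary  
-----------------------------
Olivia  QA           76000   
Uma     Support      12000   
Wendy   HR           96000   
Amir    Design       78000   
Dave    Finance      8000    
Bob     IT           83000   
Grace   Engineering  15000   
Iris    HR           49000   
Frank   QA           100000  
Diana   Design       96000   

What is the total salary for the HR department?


HR department members:
  Wendy: 96000
  Iris: 49000
Total = 96000 + 49000 = 145000

ANSWER: 145000


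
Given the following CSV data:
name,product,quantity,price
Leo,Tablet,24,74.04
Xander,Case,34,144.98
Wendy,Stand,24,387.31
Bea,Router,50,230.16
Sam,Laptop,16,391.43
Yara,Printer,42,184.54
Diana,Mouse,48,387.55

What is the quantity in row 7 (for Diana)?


Row 7: Diana
Column 'quantity' = 48

ANSWER: 48


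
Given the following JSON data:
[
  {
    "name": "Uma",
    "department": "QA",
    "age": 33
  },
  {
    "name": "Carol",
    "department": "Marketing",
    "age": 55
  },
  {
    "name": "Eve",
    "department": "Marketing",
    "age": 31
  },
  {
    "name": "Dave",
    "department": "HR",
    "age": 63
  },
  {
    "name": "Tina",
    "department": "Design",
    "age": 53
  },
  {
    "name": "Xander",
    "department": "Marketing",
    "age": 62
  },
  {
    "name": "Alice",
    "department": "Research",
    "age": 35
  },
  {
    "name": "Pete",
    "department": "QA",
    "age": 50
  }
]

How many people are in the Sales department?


Scanning records for department = Sales
  No matches found
Count: 0

ANSWER: 0


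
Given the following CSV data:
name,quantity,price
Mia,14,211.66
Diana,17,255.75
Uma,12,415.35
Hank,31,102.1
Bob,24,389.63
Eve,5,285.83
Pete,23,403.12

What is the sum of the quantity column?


Values in 'quantity' column:
  Row 1: 14
  Row 2: 17
  Row 3: 12
  Row 4: 31
  Row 5: 24
  Row 6: 5
  Row 7: 23
Sum = 14 + 17 + 12 + 31 + 24 + 5 + 23 = 126

ANSWER: 126


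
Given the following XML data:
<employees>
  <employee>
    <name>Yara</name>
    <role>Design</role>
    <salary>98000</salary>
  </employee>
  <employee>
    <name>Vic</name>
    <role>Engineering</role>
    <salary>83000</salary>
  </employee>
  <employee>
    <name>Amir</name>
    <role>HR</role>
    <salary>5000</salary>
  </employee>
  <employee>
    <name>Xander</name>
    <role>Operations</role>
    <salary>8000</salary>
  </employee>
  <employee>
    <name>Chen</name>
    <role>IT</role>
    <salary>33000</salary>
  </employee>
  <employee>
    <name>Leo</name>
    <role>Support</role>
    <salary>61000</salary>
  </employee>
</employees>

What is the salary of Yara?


Searching for <employee> with <name>Yara</name>
Found at position 1
<salary>98000</salary>

ANSWER: 98000


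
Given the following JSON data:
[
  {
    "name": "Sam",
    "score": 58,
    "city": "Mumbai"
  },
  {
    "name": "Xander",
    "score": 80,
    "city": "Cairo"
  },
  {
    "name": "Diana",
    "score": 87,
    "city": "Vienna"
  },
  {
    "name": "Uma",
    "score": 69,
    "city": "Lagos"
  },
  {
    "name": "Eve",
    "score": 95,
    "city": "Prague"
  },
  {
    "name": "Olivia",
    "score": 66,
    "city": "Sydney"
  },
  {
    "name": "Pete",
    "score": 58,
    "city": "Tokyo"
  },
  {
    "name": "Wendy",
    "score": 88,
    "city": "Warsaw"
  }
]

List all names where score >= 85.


Filtering records where score >= 85:
  Sam (score=58) -> no
  Xander (score=80) -> no
  Diana (score=87) -> YES
  Uma (score=69) -> no
  Eve (score=95) -> YES
  Olivia (score=66) -> no
  Pete (score=58) -> no
  Wendy (score=88) -> YES


ANSWER: Diana, Eve, Wendy


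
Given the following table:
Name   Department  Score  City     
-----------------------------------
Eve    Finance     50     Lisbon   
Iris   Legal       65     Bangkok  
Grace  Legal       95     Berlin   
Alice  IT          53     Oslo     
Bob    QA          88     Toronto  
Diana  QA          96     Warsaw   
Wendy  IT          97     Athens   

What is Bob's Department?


Row 5: Bob
Department = QA

ANSWER: QA


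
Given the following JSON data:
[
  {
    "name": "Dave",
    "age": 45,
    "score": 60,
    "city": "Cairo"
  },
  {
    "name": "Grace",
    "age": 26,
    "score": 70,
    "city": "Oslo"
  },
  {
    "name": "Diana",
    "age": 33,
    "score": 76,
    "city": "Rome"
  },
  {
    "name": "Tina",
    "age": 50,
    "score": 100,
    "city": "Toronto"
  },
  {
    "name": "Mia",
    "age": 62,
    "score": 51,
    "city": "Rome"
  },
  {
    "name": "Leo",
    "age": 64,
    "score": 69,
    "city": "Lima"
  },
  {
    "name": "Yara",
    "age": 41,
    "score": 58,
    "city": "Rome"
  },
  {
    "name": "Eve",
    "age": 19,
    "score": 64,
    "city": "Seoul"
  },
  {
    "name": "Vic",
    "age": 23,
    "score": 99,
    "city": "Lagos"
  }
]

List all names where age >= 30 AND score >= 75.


Checking both conditions:
  Dave (age=45, score=60) -> no
  Grace (age=26, score=70) -> no
  Diana (age=33, score=76) -> YES
  Tina (age=50, score=100) -> YES
  Mia (age=62, score=51) -> no
  Leo (age=64, score=69) -> no
  Yara (age=41, score=58) -> no
  Eve (age=19, score=64) -> no
  Vic (age=23, score=99) -> no


ANSWER: Diana, Tina


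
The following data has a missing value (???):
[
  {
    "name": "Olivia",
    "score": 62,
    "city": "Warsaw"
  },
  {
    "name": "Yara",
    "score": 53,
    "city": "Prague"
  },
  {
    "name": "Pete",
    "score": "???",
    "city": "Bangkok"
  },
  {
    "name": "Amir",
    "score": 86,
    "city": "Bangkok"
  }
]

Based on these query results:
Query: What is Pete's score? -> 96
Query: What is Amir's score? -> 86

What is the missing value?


The missing value is Pete's score
From query: Pete's score = 96

ANSWER: 96


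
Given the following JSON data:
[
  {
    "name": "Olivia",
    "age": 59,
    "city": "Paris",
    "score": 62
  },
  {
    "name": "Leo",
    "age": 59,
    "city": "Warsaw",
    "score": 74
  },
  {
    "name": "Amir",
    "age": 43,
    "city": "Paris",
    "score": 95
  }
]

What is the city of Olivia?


Looking up record where name = Olivia
Record index: 0
Field 'city' = Paris

ANSWER: Paris


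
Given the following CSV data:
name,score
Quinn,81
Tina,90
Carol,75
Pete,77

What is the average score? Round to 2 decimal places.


Scores: 81, 90, 75, 77
Sum = 323
Count = 4
Average = 323 / 4 = 80.75

ANSWER: 80.75


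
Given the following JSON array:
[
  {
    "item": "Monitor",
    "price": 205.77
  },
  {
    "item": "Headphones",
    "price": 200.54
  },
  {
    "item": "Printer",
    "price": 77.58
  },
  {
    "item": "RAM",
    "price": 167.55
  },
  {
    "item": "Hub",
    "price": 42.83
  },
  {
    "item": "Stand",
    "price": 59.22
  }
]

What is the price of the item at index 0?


Array index 0 -> Monitor
price = 205.77

ANSWER: 205.77


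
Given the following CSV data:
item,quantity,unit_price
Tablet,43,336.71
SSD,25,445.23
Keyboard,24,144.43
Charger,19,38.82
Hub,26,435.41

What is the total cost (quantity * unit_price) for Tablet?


Row: Tablet
quantity = 43
unit_price = 336.71
total = 43 * 336.71 = 14478.53

ANSWER: 14478.53


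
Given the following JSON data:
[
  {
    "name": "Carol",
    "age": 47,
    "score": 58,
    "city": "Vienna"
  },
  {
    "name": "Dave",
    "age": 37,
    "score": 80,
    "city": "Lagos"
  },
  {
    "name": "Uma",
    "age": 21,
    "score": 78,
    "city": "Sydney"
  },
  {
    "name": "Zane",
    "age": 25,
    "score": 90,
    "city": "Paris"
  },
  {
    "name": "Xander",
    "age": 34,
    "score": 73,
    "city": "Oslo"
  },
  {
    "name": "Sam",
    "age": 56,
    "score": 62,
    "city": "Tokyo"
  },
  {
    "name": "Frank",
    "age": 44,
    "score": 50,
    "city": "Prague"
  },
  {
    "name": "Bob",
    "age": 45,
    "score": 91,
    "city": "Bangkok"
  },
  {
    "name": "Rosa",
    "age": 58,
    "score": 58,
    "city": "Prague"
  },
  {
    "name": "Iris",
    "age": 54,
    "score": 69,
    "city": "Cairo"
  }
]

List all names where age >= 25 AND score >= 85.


Checking both conditions:
  Carol (age=47, score=58) -> no
  Dave (age=37, score=80) -> no
  Uma (age=21, score=78) -> no
  Zane (age=25, score=90) -> YES
  Xander (age=34, score=73) -> no
  Sam (age=56, score=62) -> no
  Frank (age=44, score=50) -> no
  Bob (age=45, score=91) -> YES
  Rosa (age=58, score=58) -> no
  Iris (age=54, score=69) -> no


ANSWER: Zane, Bob


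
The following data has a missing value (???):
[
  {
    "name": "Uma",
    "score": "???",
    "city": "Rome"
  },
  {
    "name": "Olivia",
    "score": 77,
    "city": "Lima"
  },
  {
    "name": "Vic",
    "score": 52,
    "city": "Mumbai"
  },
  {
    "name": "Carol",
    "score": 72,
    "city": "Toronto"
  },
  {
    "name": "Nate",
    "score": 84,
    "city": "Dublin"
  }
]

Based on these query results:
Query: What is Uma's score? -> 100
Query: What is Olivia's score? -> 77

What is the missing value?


The missing value is Uma's score
From query: Uma's score = 100

ANSWER: 100


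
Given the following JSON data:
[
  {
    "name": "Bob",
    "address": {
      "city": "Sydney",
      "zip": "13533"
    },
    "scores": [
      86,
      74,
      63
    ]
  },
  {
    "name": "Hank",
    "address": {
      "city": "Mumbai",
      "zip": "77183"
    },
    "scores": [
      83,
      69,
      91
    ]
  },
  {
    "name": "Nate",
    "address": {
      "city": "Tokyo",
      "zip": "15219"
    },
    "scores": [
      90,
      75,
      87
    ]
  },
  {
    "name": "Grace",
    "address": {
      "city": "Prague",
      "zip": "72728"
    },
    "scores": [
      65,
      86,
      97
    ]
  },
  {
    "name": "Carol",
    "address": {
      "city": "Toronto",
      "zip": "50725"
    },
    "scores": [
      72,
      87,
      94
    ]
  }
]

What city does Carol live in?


Path: records[4].address.city
Value: Toronto

ANSWER: Toronto


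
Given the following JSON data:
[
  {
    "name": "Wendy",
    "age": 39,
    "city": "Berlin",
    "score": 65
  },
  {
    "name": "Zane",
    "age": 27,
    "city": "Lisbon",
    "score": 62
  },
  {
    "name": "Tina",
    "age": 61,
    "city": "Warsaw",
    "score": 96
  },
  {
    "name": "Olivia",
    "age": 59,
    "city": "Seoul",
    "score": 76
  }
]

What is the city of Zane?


Looking up record where name = Zane
Record index: 1
Field 'city' = Lisbon

ANSWER: Lisbon


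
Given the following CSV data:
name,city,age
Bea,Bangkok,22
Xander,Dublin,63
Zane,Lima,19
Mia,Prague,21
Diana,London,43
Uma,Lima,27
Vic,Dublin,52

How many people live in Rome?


Scanning city column for 'Rome':
Total matches: 0

ANSWER: 0


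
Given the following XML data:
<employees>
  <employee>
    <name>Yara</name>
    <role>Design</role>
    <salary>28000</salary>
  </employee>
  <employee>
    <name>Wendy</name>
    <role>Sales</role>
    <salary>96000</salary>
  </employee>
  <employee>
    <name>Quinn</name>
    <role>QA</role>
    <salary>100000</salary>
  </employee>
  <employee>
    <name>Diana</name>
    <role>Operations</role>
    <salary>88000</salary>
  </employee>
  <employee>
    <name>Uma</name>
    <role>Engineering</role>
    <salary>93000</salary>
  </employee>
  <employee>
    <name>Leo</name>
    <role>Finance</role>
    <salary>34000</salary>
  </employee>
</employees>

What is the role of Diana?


Searching for <employee> with <name>Diana</name>
Found at position 4
<role>Operations</role>

ANSWER: Operations
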